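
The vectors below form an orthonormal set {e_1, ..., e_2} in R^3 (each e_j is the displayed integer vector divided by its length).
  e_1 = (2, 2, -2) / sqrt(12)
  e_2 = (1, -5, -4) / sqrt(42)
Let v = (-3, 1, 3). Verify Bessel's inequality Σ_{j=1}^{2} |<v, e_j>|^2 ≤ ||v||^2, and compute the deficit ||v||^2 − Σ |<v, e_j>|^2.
Σ |<v, e_j>|^2 = 125/7; ||v||^2 = 19; deficit = 8/7

Write each e_j = u_j / sqrt(<u_j, u_j>) where u_j is the displayed integer vector. Then <v, e_j> = <v, u_j> / sqrt(<u_j, u_j>), so |<v, e_j>|^2 = <v, u_j>^2 / <u_j, u_j>.
Coefficients: <v, e_1> = -10/sqrt(12), <v, e_2> = -20/sqrt(42).
Square and sum: Σ |<v, e_j>|^2 = 125/7.
Compute ||v||^2 = v·v = 19.
Deficit = 19 − 125/7 = 8/7 ≥ 0, confirming Bessel's inequality. (The deficit equals ||v − Σ <v,e_j> e_j||^2, the squared distance from v to span{e_j}.)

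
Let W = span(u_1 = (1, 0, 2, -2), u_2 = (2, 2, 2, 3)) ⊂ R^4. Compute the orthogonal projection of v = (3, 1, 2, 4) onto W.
proj_W(v) = (137/63, 16/7, 130/63, 230/63)

Set up U = [u_1 | ... | u_2] ∈ R^(4×2). The projector onto W = col(U) is P = U (U^T U)^(-1) U^T.
Compute U^T U =
  [9, 0]
  [0, 21],
and U^T v = (-1, 24).
Solve U^T U · c = U^T v for the coefficients: c = (-1/9, 8/7). The projection is proj_W(v) = U c.
Check: (v - proj_W(v)) · u_1 = 0  (should be 0).
Check: (v - proj_W(v)) · u_2 = 0  (should be 0).
Result: proj_W(v) = (137/63, 16/7, 130/63, 230/63).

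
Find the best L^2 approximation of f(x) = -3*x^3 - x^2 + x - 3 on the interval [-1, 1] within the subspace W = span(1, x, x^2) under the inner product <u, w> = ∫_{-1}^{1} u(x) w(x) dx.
g(x) = -x^2 - 4*x/5 - 3

The best approximation g ∈ W is the orthogonal projection of f onto W. Writing g = a_0 + a_1 x + a_2 x^2, the coefficients solve the normal equations G · a = b where
  G_{ij} = <φ_i, φ_j> and b_i = <f, φ_i>, with φ_0 = 1, φ_1 = x, φ_2 = x^2.
G =
  [2, 0, 2/3]
  [0, 2/3, 0]
  [2/3, 0, 2/5],
b = (-20/3, -8/15, -12/5).
Solving gives a_0 = -3, a_1 = -4/5, a_2 = -1, so
  g(x) = -x^2 - 4*x/5 - 3.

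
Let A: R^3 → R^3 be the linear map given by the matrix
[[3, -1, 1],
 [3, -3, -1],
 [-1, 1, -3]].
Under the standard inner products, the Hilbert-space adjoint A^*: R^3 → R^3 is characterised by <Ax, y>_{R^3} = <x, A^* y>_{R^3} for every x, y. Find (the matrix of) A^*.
A^* = A^T =
[[3, 3, -1],
 [-1, -3, 1],
 [1, -1, -3]]

For real matrices with standard dot products, the defining identity <Ax, y> = <x, A^* y> gives (Ax)^T y = x^T (A^*) y, i.e. x^T A^T y = x^T (A^*) y. Since this holds for all x, y, we must have A^* = A^T. Therefore
A^* =
[[3, 3, -1],
 [-1, -3, 1],
 [1, -1, -3]].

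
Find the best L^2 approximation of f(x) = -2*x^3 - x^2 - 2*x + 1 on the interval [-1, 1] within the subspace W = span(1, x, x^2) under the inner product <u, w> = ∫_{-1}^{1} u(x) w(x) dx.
g(x) = -x^2 - 16*x/5 + 1

The best approximation g ∈ W is the orthogonal projection of f onto W. Writing g = a_0 + a_1 x + a_2 x^2, the coefficients solve the normal equations G · a = b where
  G_{ij} = <φ_i, φ_j> and b_i = <f, φ_i>, with φ_0 = 1, φ_1 = x, φ_2 = x^2.
G =
  [2, 0, 2/3]
  [0, 2/3, 0]
  [2/3, 0, 2/5],
b = (4/3, -32/15, 4/15).
Solving gives a_0 = 1, a_1 = -16/5, a_2 = -1, so
  g(x) = -x^2 - 16*x/5 + 1.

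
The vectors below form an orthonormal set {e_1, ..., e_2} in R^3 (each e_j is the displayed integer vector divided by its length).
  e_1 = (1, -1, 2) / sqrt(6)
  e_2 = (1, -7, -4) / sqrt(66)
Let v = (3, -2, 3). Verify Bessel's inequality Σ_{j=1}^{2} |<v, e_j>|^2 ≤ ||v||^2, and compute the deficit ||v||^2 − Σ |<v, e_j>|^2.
Σ |<v, e_j>|^2 = 226/11; ||v||^2 = 22; deficit = 16/11

Write each e_j = u_j / sqrt(<u_j, u_j>) where u_j is the displayed integer vector. Then <v, e_j> = <v, u_j> / sqrt(<u_j, u_j>), so |<v, e_j>|^2 = <v, u_j>^2 / <u_j, u_j>.
Coefficients: <v, e_1> = 11/sqrt(6), <v, e_2> = 5/sqrt(66).
Square and sum: Σ |<v, e_j>|^2 = 226/11.
Compute ||v||^2 = v·v = 22.
Deficit = 22 − 226/11 = 16/11 ≥ 0, confirming Bessel's inequality. (The deficit equals ||v − Σ <v,e_j> e_j||^2, the squared distance from v to span{e_j}.)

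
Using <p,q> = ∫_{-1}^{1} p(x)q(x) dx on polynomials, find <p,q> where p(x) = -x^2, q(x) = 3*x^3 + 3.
<p,q> = -2

Expand the product: p(x)·q(x) = -3*x^5 - 3*x^2.
∫_{-1}^{1} of each monomial x^k gives [2/(k+1) if k even, 0 if k odd]. Integrating term-by-term (or equivalently evaluating the antiderivative F(x) = -x^6/2 - x^3 at the endpoints):
  F(1) − F(−1) = -3/2 − (1/2) = -2.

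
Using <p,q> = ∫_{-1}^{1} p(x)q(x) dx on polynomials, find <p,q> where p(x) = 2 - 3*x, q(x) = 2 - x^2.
<p,q> = 20/3

Expand the product: p(x)·q(x) = 3*x^3 - 2*x^2 - 6*x + 4.
∫_{-1}^{1} of each monomial x^k gives [2/(k+1) if k even, 0 if k odd]. Integrating term-by-term (or equivalently evaluating the antiderivative F(x) = 3*x^4/4 - 2*x^3/3 - 3*x^2 + 4*x at the endpoints):
  F(1) − F(−1) = 13/12 − (-67/12) = 20/3.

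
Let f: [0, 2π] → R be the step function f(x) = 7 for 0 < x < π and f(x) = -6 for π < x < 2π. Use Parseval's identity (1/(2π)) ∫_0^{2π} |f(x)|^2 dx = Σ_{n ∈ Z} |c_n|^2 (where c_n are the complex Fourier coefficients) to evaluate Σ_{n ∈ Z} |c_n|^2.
Σ |c_n|^2 = 85/2

Parseval equates the L^2 energy of f (normalised by 1/(2π)) with the ℓ^2 sum of its Fourier coefficients: (1/(2π)) ∫_0^{2π} |f|^2 = Σ |c_n|^2.
Compute the left side: (1/(2π)) [∫_0^π 7^2 dx + ∫_π^{2π} (-6)^2 dx] = (1/(2π)) · (49π + 36π) = (49 + 36)/2 = 85/2.
So Σ_{n ∈ Z} |c_n|^2 = 85/2.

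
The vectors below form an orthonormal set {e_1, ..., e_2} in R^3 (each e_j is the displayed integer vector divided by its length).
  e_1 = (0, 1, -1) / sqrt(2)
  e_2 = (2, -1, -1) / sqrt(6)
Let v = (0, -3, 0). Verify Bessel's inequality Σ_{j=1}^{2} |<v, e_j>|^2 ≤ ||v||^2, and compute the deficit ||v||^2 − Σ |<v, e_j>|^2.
Σ |<v, e_j>|^2 = 6; ||v||^2 = 9; deficit = 3

Write each e_j = u_j / sqrt(<u_j, u_j>) where u_j is the displayed integer vector. Then <v, e_j> = <v, u_j> / sqrt(<u_j, u_j>), so |<v, e_j>|^2 = <v, u_j>^2 / <u_j, u_j>.
Coefficients: <v, e_1> = -3/sqrt(2), <v, e_2> = 3/sqrt(6).
Square and sum: Σ |<v, e_j>|^2 = 6.
Compute ||v||^2 = v·v = 9.
Deficit = 9 − 6 = 3 ≥ 0, confirming Bessel's inequality. (The deficit equals ||v − Σ <v,e_j> e_j||^2, the squared distance from v to span{e_j}.)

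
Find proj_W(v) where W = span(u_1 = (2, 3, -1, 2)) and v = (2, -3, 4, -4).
proj_W(v) = (-17/9, -17/6, 17/18, -17/9)

Set up U = [u_1 | ... | u_1] ∈ R^(4×1). The projector onto W = col(U) is P = U (U^T U)^(-1) U^T.
Compute U^T U =
  [18],
and U^T v = (-17).
Solve U^T U · c = U^T v for the coefficients: c = (-17/18). The projection is proj_W(v) = U c.
Check: (v - proj_W(v)) · u_1 = 0  (should be 0).
Result: proj_W(v) = (-17/9, -17/6, 17/18, -17/9).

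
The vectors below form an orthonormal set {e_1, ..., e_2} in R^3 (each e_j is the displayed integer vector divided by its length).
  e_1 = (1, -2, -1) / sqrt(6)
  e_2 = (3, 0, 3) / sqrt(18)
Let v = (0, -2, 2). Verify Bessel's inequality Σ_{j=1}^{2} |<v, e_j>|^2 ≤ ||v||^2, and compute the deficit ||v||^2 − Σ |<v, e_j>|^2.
Σ |<v, e_j>|^2 = 8/3; ||v||^2 = 8; deficit = 16/3

Write each e_j = u_j / sqrt(<u_j, u_j>) where u_j is the displayed integer vector. Then <v, e_j> = <v, u_j> / sqrt(<u_j, u_j>), so |<v, e_j>|^2 = <v, u_j>^2 / <u_j, u_j>.
Coefficients: <v, e_1> = 2/sqrt(6), <v, e_2> = 6/sqrt(18).
Square and sum: Σ |<v, e_j>|^2 = 8/3.
Compute ||v||^2 = v·v = 8.
Deficit = 8 − 8/3 = 16/3 ≥ 0, confirming Bessel's inequality. (The deficit equals ||v − Σ <v,e_j> e_j||^2, the squared distance from v to span{e_j}.)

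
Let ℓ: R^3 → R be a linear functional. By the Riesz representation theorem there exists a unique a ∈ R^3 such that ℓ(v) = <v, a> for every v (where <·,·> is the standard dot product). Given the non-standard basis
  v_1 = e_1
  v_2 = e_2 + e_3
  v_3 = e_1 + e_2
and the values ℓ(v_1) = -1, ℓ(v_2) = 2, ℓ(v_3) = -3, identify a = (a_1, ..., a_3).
a = (-1, -2, 4)

Write a = (a_1, ..., a_3) in the standard basis. For each basis vector v_i, ℓ(v_i) = <v_i, a> is a linear equation in the a_j's. Collect the n equations into a matrix system V a = ℓ, where row i of V is v_i (expressed in the standard basis). Since V is invertible (lower-triangular with 1s on the diagonal, up to permutation), solve by back-substitution:
  V =
[[1, 0, 0],
 [0, 1, 1],
 [1, 1, 0]]
  V a = (-1, 2, -3)
Solving gives a = (-1, -2, 4).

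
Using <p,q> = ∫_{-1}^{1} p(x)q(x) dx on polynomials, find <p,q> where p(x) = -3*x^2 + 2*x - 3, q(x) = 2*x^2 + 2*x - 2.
<p,q> = 184/15

Expand the product: p(x)·q(x) = -6*x^4 - 2*x^3 + 4*x^2 - 10*x + 6.
∫_{-1}^{1} of each monomial x^k gives [2/(k+1) if k even, 0 if k odd]. Integrating term-by-term (or equivalently evaluating the antiderivative F(x) = -6*x^5/5 - x^4/2 + 4*x^3/3 - 5*x^2 + 6*x at the endpoints):
  F(1) − F(−1) = 19/30 − (-349/30) = 184/15.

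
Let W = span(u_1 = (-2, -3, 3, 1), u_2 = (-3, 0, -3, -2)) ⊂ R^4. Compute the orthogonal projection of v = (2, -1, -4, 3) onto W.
proj_W(v) = (590/481, 660/481, -510/481, -120/481)

Set up U = [u_1 | ... | u_2] ∈ R^(4×2). The projector onto W = col(U) is P = U (U^T U)^(-1) U^T.
Compute U^T U =
  [23, -5]
  [-5, 22],
and U^T v = (-10, 0).
Solve U^T U · c = U^T v for the coefficients: c = (-220/481, -50/481). The projection is proj_W(v) = U c.
Check: (v - proj_W(v)) · u_1 = 0  (should be 0).
Check: (v - proj_W(v)) · u_2 = 0  (should be 0).
Result: proj_W(v) = (590/481, 660/481, -510/481, -120/481).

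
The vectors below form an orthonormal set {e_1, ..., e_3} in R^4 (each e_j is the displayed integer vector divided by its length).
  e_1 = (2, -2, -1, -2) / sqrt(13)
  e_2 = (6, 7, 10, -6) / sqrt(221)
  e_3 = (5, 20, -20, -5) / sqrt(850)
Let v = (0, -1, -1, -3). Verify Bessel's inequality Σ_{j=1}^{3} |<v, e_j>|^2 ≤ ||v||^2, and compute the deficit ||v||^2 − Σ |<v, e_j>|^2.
Σ |<v, e_j>|^2 = 13/2; ||v||^2 = 11; deficit = 9/2

Write each e_j = u_j / sqrt(<u_j, u_j>) where u_j is the displayed integer vector. Then <v, e_j> = <v, u_j> / sqrt(<u_j, u_j>), so |<v, e_j>|^2 = <v, u_j>^2 / <u_j, u_j>.
Coefficients: <v, e_1> = 9/sqrt(13), <v, e_2> = 1/sqrt(221), <v, e_3> = 15/sqrt(850).
Square and sum: Σ |<v, e_j>|^2 = 13/2.
Compute ||v||^2 = v·v = 11.
Deficit = 11 − 13/2 = 9/2 ≥ 0, confirming Bessel's inequality. (The deficit equals ||v − Σ <v,e_j> e_j||^2, the squared distance from v to span{e_j}.)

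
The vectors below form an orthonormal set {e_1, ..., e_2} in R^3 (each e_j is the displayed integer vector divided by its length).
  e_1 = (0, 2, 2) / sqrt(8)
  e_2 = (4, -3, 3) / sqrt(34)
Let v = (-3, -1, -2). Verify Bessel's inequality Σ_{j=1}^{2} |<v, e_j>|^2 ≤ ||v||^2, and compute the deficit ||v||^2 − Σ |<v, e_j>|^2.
Σ |<v, e_j>|^2 = 189/17; ||v||^2 = 14; deficit = 49/17

Write each e_j = u_j / sqrt(<u_j, u_j>) where u_j is the displayed integer vector. Then <v, e_j> = <v, u_j> / sqrt(<u_j, u_j>), so |<v, e_j>|^2 = <v, u_j>^2 / <u_j, u_j>.
Coefficients: <v, e_1> = -6/sqrt(8), <v, e_2> = -15/sqrt(34).
Square and sum: Σ |<v, e_j>|^2 = 189/17.
Compute ||v||^2 = v·v = 14.
Deficit = 14 − 189/17 = 49/17 ≥ 0, confirming Bessel's inequality. (The deficit equals ||v − Σ <v,e_j> e_j||^2, the squared distance from v to span{e_j}.)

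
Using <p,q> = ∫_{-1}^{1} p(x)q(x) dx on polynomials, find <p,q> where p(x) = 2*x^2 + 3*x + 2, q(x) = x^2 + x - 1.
<p,q> = -6/5

Expand the product: p(x)·q(x) = 2*x^4 + 5*x^3 + 3*x^2 - x - 2.
∫_{-1}^{1} of each monomial x^k gives [2/(k+1) if k even, 0 if k odd]. Integrating term-by-term (or equivalently evaluating the antiderivative F(x) = 2*x^5/5 + 5*x^4/4 + x^3 - x^2/2 - 2*x at the endpoints):
  F(1) − F(−1) = 3/20 − (27/20) = -6/5.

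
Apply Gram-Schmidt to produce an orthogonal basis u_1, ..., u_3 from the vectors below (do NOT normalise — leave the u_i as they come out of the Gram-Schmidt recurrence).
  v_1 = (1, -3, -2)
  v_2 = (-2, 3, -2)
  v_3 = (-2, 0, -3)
Orthogonal basis:
  u_1 = (1, -3, -2)
  u_2 = (-3/2, 3/2, -3)
  u_3 = (-20/21, -10/21, 5/21)

Apply the Gram-Schmidt recurrence
  u_1 = v_1
  u_i = v_i − Σ_{j<i} ((v_i · u_j) / (u_j · u_j)) · u_j.

Step by step this gives:
  u_1 = (1, -3, -2)
  u_2 = (-3/2, 3/2, -3)
  u_3 = (-20/21, -10/21, 5/21)

Orthogonality check:
  u_2 · u_1 = 0 (should be 0)
  u_3 · u_1 = 0 (should be 0)
  u_3 · u_2 = 0 (should be 0)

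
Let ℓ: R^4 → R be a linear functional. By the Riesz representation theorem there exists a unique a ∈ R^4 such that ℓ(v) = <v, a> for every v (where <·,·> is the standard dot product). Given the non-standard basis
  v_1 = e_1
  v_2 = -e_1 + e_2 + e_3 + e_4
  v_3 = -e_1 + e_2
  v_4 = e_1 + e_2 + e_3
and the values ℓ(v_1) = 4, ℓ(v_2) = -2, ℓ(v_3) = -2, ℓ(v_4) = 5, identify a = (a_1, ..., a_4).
a = (4, 2, -1, 1)

Write a = (a_1, ..., a_4) in the standard basis. For each basis vector v_i, ℓ(v_i) = <v_i, a> is a linear equation in the a_j's. Collect the n equations into a matrix system V a = ℓ, where row i of V is v_i (expressed in the standard basis). Since V is invertible (lower-triangular with 1s on the diagonal, up to permutation), solve by back-substitution:
  V =
[[1, 0, 0, 0],
 [-1, 1, 1, 1],
 [-1, 1, 0, 0],
 [1, 1, 1, 0]]
  V a = (4, -2, -2, 5)
Solving gives a = (4, 2, -1, 1).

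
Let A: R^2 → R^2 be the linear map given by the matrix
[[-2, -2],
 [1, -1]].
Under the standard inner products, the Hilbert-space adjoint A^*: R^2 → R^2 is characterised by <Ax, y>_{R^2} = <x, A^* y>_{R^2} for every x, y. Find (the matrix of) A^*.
A^* = A^T =
[[-2, 1],
 [-2, -1]]

For real matrices with standard dot products, the defining identity <Ax, y> = <x, A^* y> gives (Ax)^T y = x^T (A^*) y, i.e. x^T A^T y = x^T (A^*) y. Since this holds for all x, y, we must have A^* = A^T. Therefore
A^* =
[[-2, 1],
 [-2, -1]].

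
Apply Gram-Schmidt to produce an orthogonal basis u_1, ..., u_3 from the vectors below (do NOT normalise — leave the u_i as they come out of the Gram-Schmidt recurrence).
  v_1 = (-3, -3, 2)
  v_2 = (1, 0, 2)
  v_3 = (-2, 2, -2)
Orthogonal basis:
  u_1 = (-3, -3, 2)
  u_2 = (25/22, 3/22, 21/11)
  u_3 = (-132/109, 176/109, 66/109)

Apply the Gram-Schmidt recurrence
  u_1 = v_1
  u_i = v_i − Σ_{j<i} ((v_i · u_j) / (u_j · u_j)) · u_j.

Step by step this gives:
  u_1 = (-3, -3, 2)
  u_2 = (25/22, 3/22, 21/11)
  u_3 = (-132/109, 176/109, 66/109)

Orthogonality check:
  u_2 · u_1 = 0 (should be 0)
  u_3 · u_1 = 0 (should be 0)
  u_3 · u_2 = 0 (should be 0)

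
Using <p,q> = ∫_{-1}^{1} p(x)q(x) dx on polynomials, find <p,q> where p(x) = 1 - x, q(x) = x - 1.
<p,q> = -8/3

Expand the product: p(x)·q(x) = -x^2 + 2*x - 1.
∫_{-1}^{1} of each monomial x^k gives [2/(k+1) if k even, 0 if k odd]. Integrating term-by-term (or equivalently evaluating the antiderivative F(x) = -x^3/3 + x^2 - x at the endpoints):
  F(1) − F(−1) = -1/3 − (7/3) = -8/3.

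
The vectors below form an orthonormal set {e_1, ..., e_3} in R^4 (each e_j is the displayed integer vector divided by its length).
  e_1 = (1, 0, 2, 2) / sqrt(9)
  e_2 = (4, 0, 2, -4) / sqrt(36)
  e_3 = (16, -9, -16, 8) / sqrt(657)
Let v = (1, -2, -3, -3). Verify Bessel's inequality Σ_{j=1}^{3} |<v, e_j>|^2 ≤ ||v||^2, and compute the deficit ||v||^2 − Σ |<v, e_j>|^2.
Σ |<v, e_j>|^2 = 1558/73; ||v||^2 = 23; deficit = 121/73

Write each e_j = u_j / sqrt(<u_j, u_j>) where u_j is the displayed integer vector. Then <v, e_j> = <v, u_j> / sqrt(<u_j, u_j>), so |<v, e_j>|^2 = <v, u_j>^2 / <u_j, u_j>.
Coefficients: <v, e_1> = -11/sqrt(9), <v, e_2> = 10/sqrt(36), <v, e_3> = 58/sqrt(657).
Square and sum: Σ |<v, e_j>|^2 = 1558/73.
Compute ||v||^2 = v·v = 23.
Deficit = 23 − 1558/73 = 121/73 ≥ 0, confirming Bessel's inequality. (The deficit equals ||v − Σ <v,e_j> e_j||^2, the squared distance from v to span{e_j}.)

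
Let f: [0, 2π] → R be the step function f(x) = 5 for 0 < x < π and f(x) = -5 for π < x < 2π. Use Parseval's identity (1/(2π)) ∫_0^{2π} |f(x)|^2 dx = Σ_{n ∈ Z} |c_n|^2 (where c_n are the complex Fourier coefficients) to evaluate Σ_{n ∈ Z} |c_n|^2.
Σ |c_n|^2 = 25

Parseval equates the L^2 energy of f (normalised by 1/(2π)) with the ℓ^2 sum of its Fourier coefficients: (1/(2π)) ∫_0^{2π} |f|^2 = Σ |c_n|^2.
Compute the left side: (1/(2π)) [∫_0^π 5^2 dx + ∫_π^{2π} (-5)^2 dx] = (1/(2π)) · (25π + 25π) = (25 + 25)/2 = 25.
So Σ_{n ∈ Z} |c_n|^2 = 25.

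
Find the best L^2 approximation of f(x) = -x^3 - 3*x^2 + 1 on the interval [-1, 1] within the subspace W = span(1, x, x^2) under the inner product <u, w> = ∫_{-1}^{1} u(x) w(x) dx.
g(x) = -3*x^2 - 3*x/5 + 1

The best approximation g ∈ W is the orthogonal projection of f onto W. Writing g = a_0 + a_1 x + a_2 x^2, the coefficients solve the normal equations G · a = b where
  G_{ij} = <φ_i, φ_j> and b_i = <f, φ_i>, with φ_0 = 1, φ_1 = x, φ_2 = x^2.
G =
  [2, 0, 2/3]
  [0, 2/3, 0]
  [2/3, 0, 2/5],
b = (0, -2/5, -8/15).
Solving gives a_0 = 1, a_1 = -3/5, a_2 = -3, so
  g(x) = -3*x^2 - 3*x/5 + 1.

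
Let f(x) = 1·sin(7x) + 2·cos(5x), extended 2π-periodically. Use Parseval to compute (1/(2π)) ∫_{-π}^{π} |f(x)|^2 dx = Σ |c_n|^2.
Σ |c_n|^2 = 5/2

Expand |f|^2 and use orthogonality of {sin(nx), cos(mx)} on [-π, π]:
  ∫_{-π}^{π} sin(nx)^2 dx = π, ∫ cos(mx)^2 dx = π, and cross terms integrate to 0.
So ∫_{-π}^{π} f(x)^2 dx = 1^2 · π + 2^2 · π = (1 + 4)π.
Divide by 2π: (1 + 4)/2 = 5/2.
By Parseval, this equals Σ |c_n|^2.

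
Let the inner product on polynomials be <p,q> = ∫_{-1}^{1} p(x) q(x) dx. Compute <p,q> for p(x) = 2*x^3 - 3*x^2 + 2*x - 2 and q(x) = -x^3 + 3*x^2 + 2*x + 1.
<p,q> = -1124/105

Expand the product: p(x)·q(x) = -2*x^6 + 9*x^5 - 7*x^4 + 4*x^3 - 5*x^2 - 2*x - 2.
∫_{-1}^{1} of each monomial x^k gives [2/(k+1) if k even, 0 if k odd]. Integrating term-by-term (or equivalently evaluating the antiderivative F(x) = -2*x^7/7 + 3*x^6/2 - 7*x^5/5 + x^4 - 5*x^3/3 - x^2 - 2*x at the endpoints):
  F(1) − F(−1) = -809/210 − (1439/210) = -1124/105.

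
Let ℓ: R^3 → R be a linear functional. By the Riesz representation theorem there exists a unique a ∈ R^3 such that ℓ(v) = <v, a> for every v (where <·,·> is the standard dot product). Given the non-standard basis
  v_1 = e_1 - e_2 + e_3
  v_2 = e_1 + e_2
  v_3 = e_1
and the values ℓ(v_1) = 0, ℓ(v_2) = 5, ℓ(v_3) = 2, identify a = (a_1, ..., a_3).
a = (2, 3, 1)

Write a = (a_1, ..., a_3) in the standard basis. For each basis vector v_i, ℓ(v_i) = <v_i, a> is a linear equation in the a_j's. Collect the n equations into a matrix system V a = ℓ, where row i of V is v_i (expressed in the standard basis). Since V is invertible (lower-triangular with 1s on the diagonal, up to permutation), solve by back-substitution:
  V =
[[1, -1, 1],
 [1, 1, 0],
 [1, 0, 0]]
  V a = (0, 5, 2)
Solving gives a = (2, 3, 1).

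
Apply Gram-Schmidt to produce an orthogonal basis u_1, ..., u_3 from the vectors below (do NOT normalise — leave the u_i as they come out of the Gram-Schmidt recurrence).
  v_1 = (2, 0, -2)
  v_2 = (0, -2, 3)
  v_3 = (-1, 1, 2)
Orthogonal basis:
  u_1 = (2, 0, -2)
  u_2 = (3/2, -2, 3/2)
  u_3 = (10/17, 15/17, 10/17)

Apply the Gram-Schmidt recurrence
  u_1 = v_1
  u_i = v_i − Σ_{j<i} ((v_i · u_j) / (u_j · u_j)) · u_j.

Step by step this gives:
  u_1 = (2, 0, -2)
  u_2 = (3/2, -2, 3/2)
  u_3 = (10/17, 15/17, 10/17)

Orthogonality check:
  u_2 · u_1 = 0 (should be 0)
  u_3 · u_1 = 0 (should be 0)
  u_3 · u_2 = 0 (should be 0)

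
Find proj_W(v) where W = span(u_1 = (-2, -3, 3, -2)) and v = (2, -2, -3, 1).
proj_W(v) = (9/13, 27/26, -27/26, 9/13)

Set up U = [u_1 | ... | u_1] ∈ R^(4×1). The projector onto W = col(U) is P = U (U^T U)^(-1) U^T.
Compute U^T U =
  [26],
and U^T v = (-9).
Solve U^T U · c = U^T v for the coefficients: c = (-9/26). The projection is proj_W(v) = U c.
Check: (v - proj_W(v)) · u_1 = 0  (should be 0).
Result: proj_W(v) = (9/13, 27/26, -27/26, 9/13).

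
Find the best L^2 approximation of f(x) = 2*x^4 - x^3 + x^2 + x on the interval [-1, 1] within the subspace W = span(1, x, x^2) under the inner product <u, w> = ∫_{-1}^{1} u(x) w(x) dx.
g(x) = 19*x^2/7 + 2*x/5 - 6/35

The best approximation g ∈ W is the orthogonal projection of f onto W. Writing g = a_0 + a_1 x + a_2 x^2, the coefficients solve the normal equations G · a = b where
  G_{ij} = <φ_i, φ_j> and b_i = <f, φ_i>, with φ_0 = 1, φ_1 = x, φ_2 = x^2.
G =
  [2, 0, 2/3]
  [0, 2/3, 0]
  [2/3, 0, 2/5],
b = (22/15, 4/15, 34/35).
Solving gives a_0 = -6/35, a_1 = 2/5, a_2 = 19/7, so
  g(x) = 19*x^2/7 + 2*x/5 - 6/35.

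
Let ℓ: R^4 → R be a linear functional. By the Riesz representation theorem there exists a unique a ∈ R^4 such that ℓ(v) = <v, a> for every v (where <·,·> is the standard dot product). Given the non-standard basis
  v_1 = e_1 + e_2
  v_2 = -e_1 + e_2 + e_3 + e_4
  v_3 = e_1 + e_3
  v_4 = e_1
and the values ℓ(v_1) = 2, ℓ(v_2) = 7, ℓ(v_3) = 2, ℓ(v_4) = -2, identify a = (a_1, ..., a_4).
a = (-2, 4, 4, -3)

Write a = (a_1, ..., a_4) in the standard basis. For each basis vector v_i, ℓ(v_i) = <v_i, a> is a linear equation in the a_j's. Collect the n equations into a matrix system V a = ℓ, where row i of V is v_i (expressed in the standard basis). Since V is invertible (lower-triangular with 1s on the diagonal, up to permutation), solve by back-substitution:
  V =
[[1, 1, 0, 0],
 [-1, 1, 1, 1],
 [1, 0, 1, 0],
 [1, 0, 0, 0]]
  V a = (2, 7, 2, -2)
Solving gives a = (-2, 4, 4, -3).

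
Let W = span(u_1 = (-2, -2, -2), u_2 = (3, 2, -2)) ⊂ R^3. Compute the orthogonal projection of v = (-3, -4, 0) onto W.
proj_W(v) = (-79/21, -64/21, -4/21)

Set up U = [u_1 | ... | u_2] ∈ R^(3×2). The projector onto W = col(U) is P = U (U^T U)^(-1) U^T.
Compute U^T U =
  [12, -6]
  [-6, 17],
and U^T v = (14, -17).
Solve U^T U · c = U^T v for the coefficients: c = (17/21, -5/7). The projection is proj_W(v) = U c.
Check: (v - proj_W(v)) · u_1 = 0  (should be 0).
Check: (v - proj_W(v)) · u_2 = 0  (should be 0).
Result: proj_W(v) = (-79/21, -64/21, -4/21).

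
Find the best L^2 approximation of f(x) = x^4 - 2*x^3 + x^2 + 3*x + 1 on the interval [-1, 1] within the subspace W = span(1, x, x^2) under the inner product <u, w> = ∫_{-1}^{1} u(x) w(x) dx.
g(x) = 13*x^2/7 + 9*x/5 + 32/35

The best approximation g ∈ W is the orthogonal projection of f onto W. Writing g = a_0 + a_1 x + a_2 x^2, the coefficients solve the normal equations G · a = b where
  G_{ij} = <φ_i, φ_j> and b_i = <f, φ_i>, with φ_0 = 1, φ_1 = x, φ_2 = x^2.
G =
  [2, 0, 2/3]
  [0, 2/3, 0]
  [2/3, 0, 2/5],
b = (46/15, 6/5, 142/105).
Solving gives a_0 = 32/35, a_1 = 9/5, a_2 = 13/7, so
  g(x) = 13*x^2/7 + 9*x/5 + 32/35.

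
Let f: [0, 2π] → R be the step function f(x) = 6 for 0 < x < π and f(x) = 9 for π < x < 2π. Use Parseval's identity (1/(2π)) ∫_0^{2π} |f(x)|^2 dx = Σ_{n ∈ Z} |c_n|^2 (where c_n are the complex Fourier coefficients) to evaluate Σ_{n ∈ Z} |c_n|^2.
Σ |c_n|^2 = 117/2

Parseval equates the L^2 energy of f (normalised by 1/(2π)) with the ℓ^2 sum of its Fourier coefficients: (1/(2π)) ∫_0^{2π} |f|^2 = Σ |c_n|^2.
Compute the left side: (1/(2π)) [∫_0^π 6^2 dx + ∫_π^{2π} 9^2 dx] = (1/(2π)) · (36π + 81π) = (36 + 81)/2 = 117/2.
So Σ_{n ∈ Z} |c_n|^2 = 117/2.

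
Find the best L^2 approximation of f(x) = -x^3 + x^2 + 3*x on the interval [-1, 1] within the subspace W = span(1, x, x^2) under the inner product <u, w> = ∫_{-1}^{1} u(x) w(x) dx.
g(x) = x^2 + 12*x/5

The best approximation g ∈ W is the orthogonal projection of f onto W. Writing g = a_0 + a_1 x + a_2 x^2, the coefficients solve the normal equations G · a = b where
  G_{ij} = <φ_i, φ_j> and b_i = <f, φ_i>, with φ_0 = 1, φ_1 = x, φ_2 = x^2.
G =
  [2, 0, 2/3]
  [0, 2/3, 0]
  [2/3, 0, 2/5],
b = (2/3, 8/5, 2/5).
Solving gives a_0 = 0, a_1 = 12/5, a_2 = 1, so
  g(x) = x^2 + 12*x/5.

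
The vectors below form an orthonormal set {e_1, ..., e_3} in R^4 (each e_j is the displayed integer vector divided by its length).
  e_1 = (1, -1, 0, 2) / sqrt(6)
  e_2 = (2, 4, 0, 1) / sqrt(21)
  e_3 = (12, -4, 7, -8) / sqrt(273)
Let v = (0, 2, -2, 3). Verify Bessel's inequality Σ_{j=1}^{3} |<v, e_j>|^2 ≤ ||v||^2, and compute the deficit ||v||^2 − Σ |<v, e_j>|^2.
Σ |<v, e_j>|^2 = 631/39; ||v||^2 = 17; deficit = 32/39

Write each e_j = u_j / sqrt(<u_j, u_j>) where u_j is the displayed integer vector. Then <v, e_j> = <v, u_j> / sqrt(<u_j, u_j>), so |<v, e_j>|^2 = <v, u_j>^2 / <u_j, u_j>.
Coefficients: <v, e_1> = 4/sqrt(6), <v, e_2> = 11/sqrt(21), <v, e_3> = -46/sqrt(273).
Square and sum: Σ |<v, e_j>|^2 = 631/39.
Compute ||v||^2 = v·v = 17.
Deficit = 17 − 631/39 = 32/39 ≥ 0, confirming Bessel's inequality. (The deficit equals ||v − Σ <v,e_j> e_j||^2, the squared distance from v to span{e_j}.)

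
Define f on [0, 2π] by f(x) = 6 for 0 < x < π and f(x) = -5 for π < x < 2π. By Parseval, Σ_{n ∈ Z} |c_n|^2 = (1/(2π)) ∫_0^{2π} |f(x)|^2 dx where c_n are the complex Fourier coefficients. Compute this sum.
Σ |c_n|^2 = 61/2

Parseval equates the L^2 energy of f (normalised by 1/(2π)) with the ℓ^2 sum of its Fourier coefficients: (1/(2π)) ∫_0^{2π} |f|^2 = Σ |c_n|^2.
Compute the left side: (1/(2π)) [∫_0^π 6^2 dx + ∫_π^{2π} (-5)^2 dx] = (1/(2π)) · (36π + 25π) = (36 + 25)/2 = 61/2.
So Σ_{n ∈ Z} |c_n|^2 = 61/2.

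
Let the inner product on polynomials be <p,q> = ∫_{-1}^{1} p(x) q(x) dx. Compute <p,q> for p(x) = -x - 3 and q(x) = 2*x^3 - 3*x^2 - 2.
<p,q> = 86/5

Expand the product: p(x)·q(x) = -2*x^4 - 3*x^3 + 9*x^2 + 2*x + 6.
∫_{-1}^{1} of each monomial x^k gives [2/(k+1) if k even, 0 if k odd]. Integrating term-by-term (or equivalently evaluating the antiderivative F(x) = -2*x^5/5 - 3*x^4/4 + 3*x^3 + x^2 + 6*x at the endpoints):
  F(1) − F(−1) = 177/20 − (-167/20) = 86/5.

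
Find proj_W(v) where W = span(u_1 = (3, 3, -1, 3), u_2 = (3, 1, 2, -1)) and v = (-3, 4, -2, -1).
proj_W(v) = (-456/371, 20/371, -562/371, 496/371)

Set up U = [u_1 | ... | u_2] ∈ R^(4×2). The projector onto W = col(U) is P = U (U^T U)^(-1) U^T.
Compute U^T U =
  [28, 7]
  [7, 15],
and U^T v = (2, -8).
Solve U^T U · c = U^T v for the coefficients: c = (86/371, -34/53). The projection is proj_W(v) = U c.
Check: (v - proj_W(v)) · u_1 = 0  (should be 0).
Check: (v - proj_W(v)) · u_2 = 0  (should be 0).
Result: proj_W(v) = (-456/371, 20/371, -562/371, 496/371).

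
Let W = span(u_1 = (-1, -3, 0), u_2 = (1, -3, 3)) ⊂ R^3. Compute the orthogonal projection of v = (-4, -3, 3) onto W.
proj_W(v) = (-11/14, -57/14, 6/7)

Set up U = [u_1 | ... | u_2] ∈ R^(3×2). The projector onto W = col(U) is P = U (U^T U)^(-1) U^T.
Compute U^T U =
  [10, 8]
  [8, 19],
and U^T v = (13, 14).
Solve U^T U · c = U^T v for the coefficients: c = (15/14, 2/7). The projection is proj_W(v) = U c.
Check: (v - proj_W(v)) · u_1 = 0  (should be 0).
Check: (v - proj_W(v)) · u_2 = 0  (should be 0).
Result: proj_W(v) = (-11/14, -57/14, 6/7).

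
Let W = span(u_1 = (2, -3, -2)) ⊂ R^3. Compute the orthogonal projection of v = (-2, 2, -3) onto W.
proj_W(v) = (-8/17, 12/17, 8/17)

Set up U = [u_1 | ... | u_1] ∈ R^(3×1). The projector onto W = col(U) is P = U (U^T U)^(-1) U^T.
Compute U^T U =
  [17],
and U^T v = (-4).
Solve U^T U · c = U^T v for the coefficients: c = (-4/17). The projection is proj_W(v) = U c.
Check: (v - proj_W(v)) · u_1 = 0  (should be 0).
Result: proj_W(v) = (-8/17, 12/17, 8/17).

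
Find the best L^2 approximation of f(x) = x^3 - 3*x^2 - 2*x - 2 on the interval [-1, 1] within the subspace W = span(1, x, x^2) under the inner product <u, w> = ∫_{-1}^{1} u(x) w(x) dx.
g(x) = -3*x^2 - 7*x/5 - 2

The best approximation g ∈ W is the orthogonal projection of f onto W. Writing g = a_0 + a_1 x + a_2 x^2, the coefficients solve the normal equations G · a = b where
  G_{ij} = <φ_i, φ_j> and b_i = <f, φ_i>, with φ_0 = 1, φ_1 = x, φ_2 = x^2.
G =
  [2, 0, 2/3]
  [0, 2/3, 0]
  [2/3, 0, 2/5],
b = (-6, -14/15, -38/15).
Solving gives a_0 = -2, a_1 = -7/5, a_2 = -3, so
  g(x) = -3*x^2 - 7*x/5 - 2.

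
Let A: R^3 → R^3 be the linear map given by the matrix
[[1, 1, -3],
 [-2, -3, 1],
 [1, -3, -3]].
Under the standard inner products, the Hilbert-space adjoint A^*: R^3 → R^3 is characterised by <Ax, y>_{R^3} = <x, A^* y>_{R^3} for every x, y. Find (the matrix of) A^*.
A^* = A^T =
[[1, -2, 1],
 [1, -3, -3],
 [-3, 1, -3]]

For real matrices with standard dot products, the defining identity <Ax, y> = <x, A^* y> gives (Ax)^T y = x^T (A^*) y, i.e. x^T A^T y = x^T (A^*) y. Since this holds for all x, y, we must have A^* = A^T. Therefore
A^* =
[[1, -2, 1],
 [1, -3, -3],
 [-3, 1, -3]].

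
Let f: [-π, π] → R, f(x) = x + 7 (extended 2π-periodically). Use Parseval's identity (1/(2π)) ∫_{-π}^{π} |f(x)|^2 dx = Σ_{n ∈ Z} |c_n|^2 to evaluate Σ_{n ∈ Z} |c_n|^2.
Σ |c_n|^2 = π^2/3 + 49

Expand and integrate term by term over [-π, π]:
  ∫ (x)^2 dx = 1·(2π^3/3); ∫ 2·1·(7)·x dx = 0 (odd integrand); ∫ 7^2 dx = 49·2π.
So (1/(2π)) ∫_{-π}^{π} (x + 7)^2 dx = 1π^2/3 + 49 = π^2/3 + 49.
Parseval ⇒ Σ |c_n|^2 = π^2/3 + 49.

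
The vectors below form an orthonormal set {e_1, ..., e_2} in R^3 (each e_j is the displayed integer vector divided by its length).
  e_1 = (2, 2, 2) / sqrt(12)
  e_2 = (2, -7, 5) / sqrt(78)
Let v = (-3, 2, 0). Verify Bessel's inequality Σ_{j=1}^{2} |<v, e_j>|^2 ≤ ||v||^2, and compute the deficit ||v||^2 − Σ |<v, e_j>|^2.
Σ |<v, e_j>|^2 = 71/13; ||v||^2 = 13; deficit = 98/13

Write each e_j = u_j / sqrt(<u_j, u_j>) where u_j is the displayed integer vector. Then <v, e_j> = <v, u_j> / sqrt(<u_j, u_j>), so |<v, e_j>|^2 = <v, u_j>^2 / <u_j, u_j>.
Coefficients: <v, e_1> = -2/sqrt(12), <v, e_2> = -20/sqrt(78).
Square and sum: Σ |<v, e_j>|^2 = 71/13.
Compute ||v||^2 = v·v = 13.
Deficit = 13 − 71/13 = 98/13 ≥ 0, confirming Bessel's inequality. (The deficit equals ||v − Σ <v,e_j> e_j||^2, the squared distance from v to span{e_j}.)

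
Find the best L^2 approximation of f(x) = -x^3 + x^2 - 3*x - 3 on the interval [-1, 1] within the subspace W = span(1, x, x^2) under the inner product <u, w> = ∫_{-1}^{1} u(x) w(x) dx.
g(x) = x^2 - 18*x/5 - 3

The best approximation g ∈ W is the orthogonal projection of f onto W. Writing g = a_0 + a_1 x + a_2 x^2, the coefficients solve the normal equations G · a = b where
  G_{ij} = <φ_i, φ_j> and b_i = <f, φ_i>, with φ_0 = 1, φ_1 = x, φ_2 = x^2.
G =
  [2, 0, 2/3]
  [0, 2/3, 0]
  [2/3, 0, 2/5],
b = (-16/3, -12/5, -8/5).
Solving gives a_0 = -3, a_1 = -18/5, a_2 = 1, so
  g(x) = x^2 - 18*x/5 - 3.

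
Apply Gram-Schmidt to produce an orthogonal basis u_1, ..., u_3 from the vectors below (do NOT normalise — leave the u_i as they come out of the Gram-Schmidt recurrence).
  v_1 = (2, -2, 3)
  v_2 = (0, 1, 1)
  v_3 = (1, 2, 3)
Orthogonal basis:
  u_1 = (2, -2, 3)
  u_2 = (-2/17, 19/17, 14/17)
  u_3 = (5/11, 2/11, -2/11)

Apply the Gram-Schmidt recurrence
  u_1 = v_1
  u_i = v_i − Σ_{j<i} ((v_i · u_j) / (u_j · u_j)) · u_j.

Step by step this gives:
  u_1 = (2, -2, 3)
  u_2 = (-2/17, 19/17, 14/17)
  u_3 = (5/11, 2/11, -2/11)

Orthogonality check:
  u_2 · u_1 = 0 (should be 0)
  u_3 · u_1 = 0 (should be 0)
  u_3 · u_2 = 0 (should be 0)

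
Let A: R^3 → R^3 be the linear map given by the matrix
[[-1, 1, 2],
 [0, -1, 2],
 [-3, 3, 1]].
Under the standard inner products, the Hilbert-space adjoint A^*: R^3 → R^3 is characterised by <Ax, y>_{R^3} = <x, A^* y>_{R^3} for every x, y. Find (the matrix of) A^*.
A^* = A^T =
[[-1, 0, -3],
 [1, -1, 3],
 [2, 2, 1]]

For real matrices with standard dot products, the defining identity <Ax, y> = <x, A^* y> gives (Ax)^T y = x^T (A^*) y, i.e. x^T A^T y = x^T (A^*) y. Since this holds for all x, y, we must have A^* = A^T. Therefore
A^* =
[[-1, 0, -3],
 [1, -1, 3],
 [2, 2, 1]].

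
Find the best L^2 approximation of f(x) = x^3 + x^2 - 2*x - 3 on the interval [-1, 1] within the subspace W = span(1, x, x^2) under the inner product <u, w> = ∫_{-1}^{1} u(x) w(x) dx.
g(x) = x^2 - 7*x/5 - 3

The best approximation g ∈ W is the orthogonal projection of f onto W. Writing g = a_0 + a_1 x + a_2 x^2, the coefficients solve the normal equations G · a = b where
  G_{ij} = <φ_i, φ_j> and b_i = <f, φ_i>, with φ_0 = 1, φ_1 = x, φ_2 = x^2.
G =
  [2, 0, 2/3]
  [0, 2/3, 0]
  [2/3, 0, 2/5],
b = (-16/3, -14/15, -8/5).
Solving gives a_0 = -3, a_1 = -7/5, a_2 = 1, so
  g(x) = x^2 - 7*x/5 - 3.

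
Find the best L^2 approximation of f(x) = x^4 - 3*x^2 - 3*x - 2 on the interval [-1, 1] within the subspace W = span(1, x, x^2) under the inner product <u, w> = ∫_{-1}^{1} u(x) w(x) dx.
g(x) = -15*x^2/7 - 3*x - 73/35

The best approximation g ∈ W is the orthogonal projection of f onto W. Writing g = a_0 + a_1 x + a_2 x^2, the coefficients solve the normal equations G · a = b where
  G_{ij} = <φ_i, φ_j> and b_i = <f, φ_i>, with φ_0 = 1, φ_1 = x, φ_2 = x^2.
G =
  [2, 0, 2/3]
  [0, 2/3, 0]
  [2/3, 0, 2/5],
b = (-28/5, -2, -236/105).
Solving gives a_0 = -73/35, a_1 = -3, a_2 = -15/7, so
  g(x) = -15*x^2/7 - 3*x - 73/35.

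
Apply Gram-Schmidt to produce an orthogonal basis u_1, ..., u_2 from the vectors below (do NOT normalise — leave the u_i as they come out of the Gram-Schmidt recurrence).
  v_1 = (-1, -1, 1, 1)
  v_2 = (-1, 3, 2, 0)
Orthogonal basis:
  u_1 = (-1, -1, 1, 1)
  u_2 = (-1, 3, 2, 0)

Apply the Gram-Schmidt recurrence
  u_1 = v_1
  u_i = v_i − Σ_{j<i} ((v_i · u_j) / (u_j · u_j)) · u_j.

Step by step this gives:
  u_1 = (-1, -1, 1, 1)
  u_2 = (-1, 3, 2, 0)

Orthogonality check:
  u_2 · u_1 = 0 (should be 0)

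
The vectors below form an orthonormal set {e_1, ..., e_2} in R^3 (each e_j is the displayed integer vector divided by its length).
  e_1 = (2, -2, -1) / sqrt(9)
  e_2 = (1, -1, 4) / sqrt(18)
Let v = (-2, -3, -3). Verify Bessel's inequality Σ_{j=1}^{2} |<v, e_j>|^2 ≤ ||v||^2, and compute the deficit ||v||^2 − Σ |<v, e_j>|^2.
Σ |<v, e_j>|^2 = 19/2; ||v||^2 = 22; deficit = 25/2

Write each e_j = u_j / sqrt(<u_j, u_j>) where u_j is the displayed integer vector. Then <v, e_j> = <v, u_j> / sqrt(<u_j, u_j>), so |<v, e_j>|^2 = <v, u_j>^2 / <u_j, u_j>.
Coefficients: <v, e_1> = 5/sqrt(9), <v, e_2> = -11/sqrt(18).
Square and sum: Σ |<v, e_j>|^2 = 19/2.
Compute ||v||^2 = v·v = 22.
Deficit = 22 − 19/2 = 25/2 ≥ 0, confirming Bessel's inequality. (The deficit equals ||v − Σ <v,e_j> e_j||^2, the squared distance from v to span{e_j}.)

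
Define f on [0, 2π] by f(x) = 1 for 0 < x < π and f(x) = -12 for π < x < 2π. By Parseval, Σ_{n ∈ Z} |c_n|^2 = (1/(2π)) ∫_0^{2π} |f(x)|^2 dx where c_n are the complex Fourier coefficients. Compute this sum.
Σ |c_n|^2 = 145/2

Parseval equates the L^2 energy of f (normalised by 1/(2π)) with the ℓ^2 sum of its Fourier coefficients: (1/(2π)) ∫_0^{2π} |f|^2 = Σ |c_n|^2.
Compute the left side: (1/(2π)) [∫_0^π 1^2 dx + ∫_π^{2π} (-12)^2 dx] = (1/(2π)) · (1π + 144π) = (1 + 144)/2 = 145/2.
So Σ_{n ∈ Z} |c_n|^2 = 145/2.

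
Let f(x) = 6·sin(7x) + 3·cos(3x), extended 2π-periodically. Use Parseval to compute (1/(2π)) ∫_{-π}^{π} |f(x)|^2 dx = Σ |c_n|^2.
Σ |c_n|^2 = 45/2

Expand |f|^2 and use orthogonality of {sin(nx), cos(mx)} on [-π, π]:
  ∫_{-π}^{π} sin(nx)^2 dx = π, ∫ cos(mx)^2 dx = π, and cross terms integrate to 0.
So ∫_{-π}^{π} f(x)^2 dx = 6^2 · π + 3^2 · π = (36 + 9)π.
Divide by 2π: (36 + 9)/2 = 45/2.
By Parseval, this equals Σ |c_n|^2.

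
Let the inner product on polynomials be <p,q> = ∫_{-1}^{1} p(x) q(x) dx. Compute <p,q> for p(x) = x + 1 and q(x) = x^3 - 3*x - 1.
<p,q> = -18/5

Expand the product: p(x)·q(x) = x^4 + x^3 - 3*x^2 - 4*x - 1.
∫_{-1}^{1} of each monomial x^k gives [2/(k+1) if k even, 0 if k odd]. Integrating term-by-term (or equivalently evaluating the antiderivative F(x) = x^5/5 + x^4/4 - x^3 - 2*x^2 - x at the endpoints):
  F(1) − F(−1) = -71/20 − (1/20) = -18/5.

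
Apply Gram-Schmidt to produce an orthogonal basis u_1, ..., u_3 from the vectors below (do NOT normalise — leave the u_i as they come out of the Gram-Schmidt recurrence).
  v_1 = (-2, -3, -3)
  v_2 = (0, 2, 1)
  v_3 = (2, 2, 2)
Orthogonal basis:
  u_1 = (-2, -3, -3)
  u_2 = (-9/11, 17/22, -5/22)
  u_3 = (6/29, 4/29, -8/29)

Apply the Gram-Schmidt recurrence
  u_1 = v_1
  u_i = v_i − Σ_{j<i} ((v_i · u_j) / (u_j · u_j)) · u_j.

Step by step this gives:
  u_1 = (-2, -3, -3)
  u_2 = (-9/11, 17/22, -5/22)
  u_3 = (6/29, 4/29, -8/29)

Orthogonality check:
  u_2 · u_1 = 0 (should be 0)
  u_3 · u_1 = 0 (should be 0)
  u_3 · u_2 = 0 (should be 0)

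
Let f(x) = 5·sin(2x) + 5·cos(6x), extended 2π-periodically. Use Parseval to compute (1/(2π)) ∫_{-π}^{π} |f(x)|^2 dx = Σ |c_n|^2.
Σ |c_n|^2 = 25

Expand |f|^2 and use orthogonality of {sin(nx), cos(mx)} on [-π, π]:
  ∫_{-π}^{π} sin(nx)^2 dx = π, ∫ cos(mx)^2 dx = π, and cross terms integrate to 0.
So ∫_{-π}^{π} f(x)^2 dx = 5^2 · π + 5^2 · π = (25 + 25)π.
Divide by 2π: (25 + 25)/2 = 25.
By Parseval, this equals Σ |c_n|^2.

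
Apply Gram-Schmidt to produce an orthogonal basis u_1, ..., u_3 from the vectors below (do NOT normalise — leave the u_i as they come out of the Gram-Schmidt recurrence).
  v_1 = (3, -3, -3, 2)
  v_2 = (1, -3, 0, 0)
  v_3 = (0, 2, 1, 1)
Orthogonal basis:
  u_1 = (3, -3, -3, 2)
  u_2 = (-5/31, -57/31, 36/31, -24/31)
  u_3 = (48/83, 16/83, 86/83, 81/83)

Apply the Gram-Schmidt recurrence
  u_1 = v_1
  u_i = v_i − Σ_{j<i} ((v_i · u_j) / (u_j · u_j)) · u_j.

Step by step this gives:
  u_1 = (3, -3, -3, 2)
  u_2 = (-5/31, -57/31, 36/31, -24/31)
  u_3 = (48/83, 16/83, 86/83, 81/83)

Orthogonality check:
  u_2 · u_1 = 0 (should be 0)
  u_3 · u_1 = 0 (should be 0)
  u_3 · u_2 = 0 (should be 0)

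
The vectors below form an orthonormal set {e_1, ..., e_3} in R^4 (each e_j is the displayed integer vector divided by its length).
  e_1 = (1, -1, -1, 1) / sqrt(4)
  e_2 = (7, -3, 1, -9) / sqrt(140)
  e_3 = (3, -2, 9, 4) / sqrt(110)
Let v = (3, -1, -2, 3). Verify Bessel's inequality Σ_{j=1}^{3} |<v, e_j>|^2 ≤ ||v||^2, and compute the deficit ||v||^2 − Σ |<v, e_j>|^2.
Σ |<v, e_j>|^2 = 3181/154; ||v||^2 = 23; deficit = 361/154

Write each e_j = u_j / sqrt(<u_j, u_j>) where u_j is the displayed integer vector. Then <v, e_j> = <v, u_j> / sqrt(<u_j, u_j>), so |<v, e_j>|^2 = <v, u_j>^2 / <u_j, u_j>.
Coefficients: <v, e_1> = 9/sqrt(4), <v, e_2> = -5/sqrt(140), <v, e_3> = 5/sqrt(110).
Square and sum: Σ |<v, e_j>|^2 = 3181/154.
Compute ||v||^2 = v·v = 23.
Deficit = 23 − 3181/154 = 361/154 ≥ 0, confirming Bessel's inequality. (The deficit equals ||v − Σ <v,e_j> e_j||^2, the squared distance from v to span{e_j}.)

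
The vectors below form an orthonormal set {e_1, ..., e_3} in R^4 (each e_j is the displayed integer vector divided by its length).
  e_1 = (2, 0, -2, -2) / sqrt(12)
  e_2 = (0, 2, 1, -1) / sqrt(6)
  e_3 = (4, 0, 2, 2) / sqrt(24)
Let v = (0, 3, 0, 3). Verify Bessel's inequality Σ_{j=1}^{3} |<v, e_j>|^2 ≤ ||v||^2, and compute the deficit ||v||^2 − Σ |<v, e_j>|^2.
Σ |<v, e_j>|^2 = 6; ||v||^2 = 18; deficit = 12

Write each e_j = u_j / sqrt(<u_j, u_j>) where u_j is the displayed integer vector. Then <v, e_j> = <v, u_j> / sqrt(<u_j, u_j>), so |<v, e_j>|^2 = <v, u_j>^2 / <u_j, u_j>.
Coefficients: <v, e_1> = -6/sqrt(12), <v, e_2> = 3/sqrt(6), <v, e_3> = 6/sqrt(24).
Square and sum: Σ |<v, e_j>|^2 = 6.
Compute ||v||^2 = v·v = 18.
Deficit = 18 − 6 = 12 ≥ 0, confirming Bessel's inequality. (The deficit equals ||v − Σ <v,e_j> e_j||^2, the squared distance from v to span{e_j}.)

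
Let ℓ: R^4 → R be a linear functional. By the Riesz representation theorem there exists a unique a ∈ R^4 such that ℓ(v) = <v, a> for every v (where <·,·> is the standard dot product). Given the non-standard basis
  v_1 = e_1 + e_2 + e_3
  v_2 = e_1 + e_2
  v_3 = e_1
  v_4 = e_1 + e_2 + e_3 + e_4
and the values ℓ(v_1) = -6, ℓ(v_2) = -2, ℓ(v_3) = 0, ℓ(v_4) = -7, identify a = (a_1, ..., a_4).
a = (0, -2, -4, -1)

Write a = (a_1, ..., a_4) in the standard basis. For each basis vector v_i, ℓ(v_i) = <v_i, a> is a linear equation in the a_j's. Collect the n equations into a matrix system V a = ℓ, where row i of V is v_i (expressed in the standard basis). Since V is invertible (lower-triangular with 1s on the diagonal, up to permutation), solve by back-substitution:
  V =
[[1, 1, 1, 0],
 [1, 1, 0, 0],
 [1, 0, 0, 0],
 [1, 1, 1, 1]]
  V a = (-6, -2, 0, -7)
Solving gives a = (0, -2, -4, -1).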